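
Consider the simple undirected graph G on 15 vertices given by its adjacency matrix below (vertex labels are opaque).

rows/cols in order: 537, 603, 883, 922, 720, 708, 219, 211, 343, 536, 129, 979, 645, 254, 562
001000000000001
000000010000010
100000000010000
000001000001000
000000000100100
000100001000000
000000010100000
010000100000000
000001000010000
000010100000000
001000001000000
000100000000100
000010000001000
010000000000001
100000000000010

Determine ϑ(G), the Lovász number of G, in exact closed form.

Vertex 720 has 2 neighbors: 536, 645.
deg(603) = 2; N(603) = {211, 254}.
Vertex 922 has 2 neighbors: 708, 979.
Vertex 219 has 2 neighbors: 211, 536.
deg(v) = 2 for all v (|V|=15); the odd cycle C_{15}.
spec(A) ≈ [2.0, 1.8271, 1.3383, 0.618, -0.2091, -1.0, -1.618, -1.9563] (distinct, 4 d.p.).
−15·(-2*cos(pi/15)) / ((2)−(-2*cos(pi/15))) = 15*cos(pi/15)/(cos(pi/15) + 1) = ϑ(G).
≈ 7.41714825 (to 8 d.p.).
α=7, χ(Ḡ)=8; ϑ=15*cos(pi/15)/(cos(pi/15) + 1) lies between (both strict).

15*cos(pi/15)/(cos(pi/15) + 1)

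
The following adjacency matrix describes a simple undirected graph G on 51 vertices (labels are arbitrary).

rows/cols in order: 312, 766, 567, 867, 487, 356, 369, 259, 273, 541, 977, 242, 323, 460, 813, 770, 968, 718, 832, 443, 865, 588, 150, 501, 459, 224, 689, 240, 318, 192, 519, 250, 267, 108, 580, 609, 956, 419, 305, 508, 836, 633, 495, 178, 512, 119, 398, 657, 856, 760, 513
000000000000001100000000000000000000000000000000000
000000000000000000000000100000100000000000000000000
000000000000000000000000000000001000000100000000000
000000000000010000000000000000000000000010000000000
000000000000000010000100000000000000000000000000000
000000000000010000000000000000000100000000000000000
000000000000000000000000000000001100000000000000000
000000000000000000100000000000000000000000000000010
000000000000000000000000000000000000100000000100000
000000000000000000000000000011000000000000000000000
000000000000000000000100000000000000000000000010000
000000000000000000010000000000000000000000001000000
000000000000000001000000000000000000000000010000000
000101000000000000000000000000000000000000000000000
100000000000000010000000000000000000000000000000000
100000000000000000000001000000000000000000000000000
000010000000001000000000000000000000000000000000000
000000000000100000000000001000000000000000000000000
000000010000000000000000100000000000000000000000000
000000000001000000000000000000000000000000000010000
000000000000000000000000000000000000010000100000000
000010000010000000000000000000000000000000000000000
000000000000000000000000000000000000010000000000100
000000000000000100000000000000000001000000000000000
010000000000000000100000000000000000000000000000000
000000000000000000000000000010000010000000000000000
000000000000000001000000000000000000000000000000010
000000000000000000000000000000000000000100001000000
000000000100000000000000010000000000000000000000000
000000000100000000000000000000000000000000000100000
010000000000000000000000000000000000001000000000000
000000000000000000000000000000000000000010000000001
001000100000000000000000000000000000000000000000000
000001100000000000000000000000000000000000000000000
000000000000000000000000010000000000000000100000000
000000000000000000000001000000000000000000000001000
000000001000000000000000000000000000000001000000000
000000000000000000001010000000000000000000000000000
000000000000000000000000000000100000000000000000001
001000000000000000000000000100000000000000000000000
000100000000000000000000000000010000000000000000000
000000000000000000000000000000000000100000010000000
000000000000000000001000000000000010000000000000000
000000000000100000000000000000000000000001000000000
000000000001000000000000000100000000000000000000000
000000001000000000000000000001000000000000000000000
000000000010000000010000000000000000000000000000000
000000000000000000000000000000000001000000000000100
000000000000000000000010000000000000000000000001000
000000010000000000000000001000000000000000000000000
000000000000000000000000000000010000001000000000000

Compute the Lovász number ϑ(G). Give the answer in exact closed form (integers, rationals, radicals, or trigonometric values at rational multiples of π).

Vertex 487 has 2 neighbors: 968, 588.
deg(836) = 2; N(836) = {867, 250}.
deg(312) = 2; N(312) = {813, 770}.
deg(519) = 2; N(519) = {766, 305}.
Every vertex has degree 2 (N=51); a single 51-cycle (edge-transitive).
Distinct eigenvalues (to 4 d.p.): [2.0, 1.9848, 1.9396, 1.8649, 1.762, 1.6324, 1.478, 1.3012, 1.1047, 0.8915, 0.6647, 0.4279, 0.1845, -0.0616, -0.3068, -0.5473, -0.7796, -1.0, -1.2053, -1.3923, -1.5582, -1.7004, -1.8169, -1.9059, -1.9659, -1.9962].
λ_max=2, λ_min=-2*cos(pi/51); ϑ = −51·λ_min/(λ_max−λ_min) = 51*cos(pi/51)/(cos(pi/51) + 1).
≈ 25.47579449 (to 8 d.p.).
α=25, χ(Ḡ)=26; ϑ=51*cos(pi/51)/(cos(pi/51) + 1) lies between (both strict).

51*cos(pi/51)/(cos(pi/51) + 1)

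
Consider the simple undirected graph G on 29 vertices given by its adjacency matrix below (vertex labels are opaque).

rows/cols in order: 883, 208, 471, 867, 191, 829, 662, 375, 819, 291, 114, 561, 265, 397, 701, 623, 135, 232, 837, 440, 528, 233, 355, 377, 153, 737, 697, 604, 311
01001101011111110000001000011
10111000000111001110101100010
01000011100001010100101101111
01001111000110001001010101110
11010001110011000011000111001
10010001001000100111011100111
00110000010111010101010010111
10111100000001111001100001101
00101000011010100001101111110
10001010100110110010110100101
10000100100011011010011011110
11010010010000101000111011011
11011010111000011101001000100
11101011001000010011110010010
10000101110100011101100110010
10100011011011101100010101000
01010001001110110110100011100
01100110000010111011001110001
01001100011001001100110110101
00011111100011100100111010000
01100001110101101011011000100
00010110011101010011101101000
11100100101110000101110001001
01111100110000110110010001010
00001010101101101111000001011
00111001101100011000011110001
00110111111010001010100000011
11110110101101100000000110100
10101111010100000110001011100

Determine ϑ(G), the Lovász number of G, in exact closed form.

sqrt(29)

Vertex 837 has 14 neighbors: 208, 191, 829, 291, 114, 397, 135, 232, 528, 233, 377, 153, 697, 311.
deg(291) = 14; N(291) = {883, 191, 662, 819, 561, 265, 701, 623, 837, 528, 233, 377, 697, 311}.
Vertex 311 has 14 neighbors: 883, 471, 191, 829, 662, 375, 291, 561, 232, 837, 355, 153, 737, 697.
deg(397) = 14; N(397) = {883, 208, 471, 191, 662, 375, 114, 623, 837, 440, 528, 233, 153, 604}.
14-regular, N=29; strongly regular (29,14,6,7).
The 3 distinct eigenvalues: [14.0, 2.19258, -3.19258].
λ_max=14, λ_min=-sqrt(29)/2 - 1/2; ϑ = −29·λ_min/(λ_max−λ_min) = sqrt(29).
ϑ(G) ≈ 5.3852.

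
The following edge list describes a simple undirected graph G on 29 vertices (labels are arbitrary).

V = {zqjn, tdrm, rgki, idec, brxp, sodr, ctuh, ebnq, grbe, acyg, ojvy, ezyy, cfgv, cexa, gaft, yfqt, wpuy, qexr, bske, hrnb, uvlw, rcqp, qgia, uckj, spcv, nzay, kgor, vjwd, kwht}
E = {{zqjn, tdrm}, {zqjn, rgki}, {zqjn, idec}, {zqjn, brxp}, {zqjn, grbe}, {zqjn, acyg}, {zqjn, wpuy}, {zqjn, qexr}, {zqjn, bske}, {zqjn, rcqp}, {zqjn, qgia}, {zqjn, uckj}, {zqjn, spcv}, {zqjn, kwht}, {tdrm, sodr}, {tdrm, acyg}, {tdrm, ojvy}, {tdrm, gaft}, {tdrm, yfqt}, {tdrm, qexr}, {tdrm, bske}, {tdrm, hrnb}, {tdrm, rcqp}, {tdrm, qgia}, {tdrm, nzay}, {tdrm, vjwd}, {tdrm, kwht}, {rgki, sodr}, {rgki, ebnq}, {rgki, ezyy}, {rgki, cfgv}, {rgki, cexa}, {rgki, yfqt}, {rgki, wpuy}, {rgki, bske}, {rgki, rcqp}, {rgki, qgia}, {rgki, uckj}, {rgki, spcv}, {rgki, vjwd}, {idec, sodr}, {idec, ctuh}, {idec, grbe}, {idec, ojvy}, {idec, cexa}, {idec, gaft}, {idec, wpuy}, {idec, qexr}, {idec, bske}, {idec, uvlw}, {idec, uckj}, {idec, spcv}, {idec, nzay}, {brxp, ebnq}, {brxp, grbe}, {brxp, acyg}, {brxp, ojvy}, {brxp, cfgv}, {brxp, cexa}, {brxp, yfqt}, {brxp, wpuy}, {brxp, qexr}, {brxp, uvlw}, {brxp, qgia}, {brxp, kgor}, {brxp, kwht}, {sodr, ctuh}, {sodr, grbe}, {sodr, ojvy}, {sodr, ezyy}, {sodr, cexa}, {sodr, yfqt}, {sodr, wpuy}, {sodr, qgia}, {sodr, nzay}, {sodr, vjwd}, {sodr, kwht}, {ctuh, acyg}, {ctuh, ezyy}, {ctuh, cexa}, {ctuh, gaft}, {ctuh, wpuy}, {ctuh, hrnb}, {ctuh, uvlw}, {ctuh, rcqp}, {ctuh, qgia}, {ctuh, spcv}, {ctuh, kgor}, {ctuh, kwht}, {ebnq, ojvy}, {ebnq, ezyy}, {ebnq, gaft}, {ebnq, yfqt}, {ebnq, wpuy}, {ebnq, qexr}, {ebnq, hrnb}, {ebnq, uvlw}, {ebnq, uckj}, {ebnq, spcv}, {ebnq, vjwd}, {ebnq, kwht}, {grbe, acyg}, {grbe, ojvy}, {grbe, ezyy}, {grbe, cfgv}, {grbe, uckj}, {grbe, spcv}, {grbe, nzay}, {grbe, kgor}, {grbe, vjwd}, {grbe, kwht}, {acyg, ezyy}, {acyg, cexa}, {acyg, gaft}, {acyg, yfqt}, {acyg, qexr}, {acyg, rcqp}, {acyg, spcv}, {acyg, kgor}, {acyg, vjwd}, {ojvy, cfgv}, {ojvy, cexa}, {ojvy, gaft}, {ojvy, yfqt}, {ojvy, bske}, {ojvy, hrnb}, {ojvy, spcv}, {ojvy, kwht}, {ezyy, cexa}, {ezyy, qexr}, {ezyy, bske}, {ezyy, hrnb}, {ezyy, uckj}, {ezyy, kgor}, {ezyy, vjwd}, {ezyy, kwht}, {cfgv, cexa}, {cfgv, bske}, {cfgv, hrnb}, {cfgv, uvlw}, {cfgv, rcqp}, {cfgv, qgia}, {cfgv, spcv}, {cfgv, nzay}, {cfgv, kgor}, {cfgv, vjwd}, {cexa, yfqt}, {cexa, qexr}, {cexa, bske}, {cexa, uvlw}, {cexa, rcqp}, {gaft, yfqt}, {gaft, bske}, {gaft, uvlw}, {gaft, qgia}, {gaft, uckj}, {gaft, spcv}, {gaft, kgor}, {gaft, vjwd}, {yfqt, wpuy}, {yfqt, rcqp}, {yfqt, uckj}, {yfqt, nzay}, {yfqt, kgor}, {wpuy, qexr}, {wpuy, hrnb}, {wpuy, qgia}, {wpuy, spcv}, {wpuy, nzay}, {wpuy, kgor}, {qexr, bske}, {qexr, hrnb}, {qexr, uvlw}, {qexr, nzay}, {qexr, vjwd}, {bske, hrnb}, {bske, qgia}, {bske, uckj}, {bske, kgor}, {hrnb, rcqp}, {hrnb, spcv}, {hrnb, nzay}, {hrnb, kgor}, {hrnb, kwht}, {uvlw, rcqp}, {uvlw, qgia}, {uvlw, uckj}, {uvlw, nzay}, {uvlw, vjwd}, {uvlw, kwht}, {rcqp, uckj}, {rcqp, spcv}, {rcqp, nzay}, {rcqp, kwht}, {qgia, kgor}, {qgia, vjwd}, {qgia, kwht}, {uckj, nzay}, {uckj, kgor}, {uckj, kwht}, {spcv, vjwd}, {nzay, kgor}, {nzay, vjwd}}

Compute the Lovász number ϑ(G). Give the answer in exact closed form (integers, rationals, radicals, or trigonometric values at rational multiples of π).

sqrt(29)

deg(ezyy) = 14; N(ezyy) = {rgki, sodr, ctuh, ebnq, grbe, acyg, cexa, qexr, bske, hrnb, uckj, kgor, vjwd, kwht}.
N(kgor) = {brxp, ctuh, grbe, acyg, ezyy, cfgv, gaft, yfqt, wpuy, bske, hrnb, qgia, uckj, nzay}, |N(kgor)| = 14.
N(grbe) = {zqjn, idec, brxp, sodr, acyg, ojvy, ezyy, cfgv, uckj, spcv, nzay, kgor, vjwd, kwht}, |N(grbe)| = 14.
N(ebnq) = {rgki, brxp, ojvy, ezyy, gaft, yfqt, wpuy, qexr, hrnb, uvlw, uckj, spcv, vjwd, kwht}, |N(ebnq)| = 14.
14-regular, N=29; Paley(29): SR with (k,λ,μ)=(14,6,7).
Distinct eigenvalues (to 5 d.p.): [14.0, 2.19258, -3.19258].
λ_max=14, λ_min=-sqrt(29)/2 - 1/2; ϑ = −29·λ_min/(λ_max−λ_min) = sqrt(29).
ϑ(G) ≈ 5.3852.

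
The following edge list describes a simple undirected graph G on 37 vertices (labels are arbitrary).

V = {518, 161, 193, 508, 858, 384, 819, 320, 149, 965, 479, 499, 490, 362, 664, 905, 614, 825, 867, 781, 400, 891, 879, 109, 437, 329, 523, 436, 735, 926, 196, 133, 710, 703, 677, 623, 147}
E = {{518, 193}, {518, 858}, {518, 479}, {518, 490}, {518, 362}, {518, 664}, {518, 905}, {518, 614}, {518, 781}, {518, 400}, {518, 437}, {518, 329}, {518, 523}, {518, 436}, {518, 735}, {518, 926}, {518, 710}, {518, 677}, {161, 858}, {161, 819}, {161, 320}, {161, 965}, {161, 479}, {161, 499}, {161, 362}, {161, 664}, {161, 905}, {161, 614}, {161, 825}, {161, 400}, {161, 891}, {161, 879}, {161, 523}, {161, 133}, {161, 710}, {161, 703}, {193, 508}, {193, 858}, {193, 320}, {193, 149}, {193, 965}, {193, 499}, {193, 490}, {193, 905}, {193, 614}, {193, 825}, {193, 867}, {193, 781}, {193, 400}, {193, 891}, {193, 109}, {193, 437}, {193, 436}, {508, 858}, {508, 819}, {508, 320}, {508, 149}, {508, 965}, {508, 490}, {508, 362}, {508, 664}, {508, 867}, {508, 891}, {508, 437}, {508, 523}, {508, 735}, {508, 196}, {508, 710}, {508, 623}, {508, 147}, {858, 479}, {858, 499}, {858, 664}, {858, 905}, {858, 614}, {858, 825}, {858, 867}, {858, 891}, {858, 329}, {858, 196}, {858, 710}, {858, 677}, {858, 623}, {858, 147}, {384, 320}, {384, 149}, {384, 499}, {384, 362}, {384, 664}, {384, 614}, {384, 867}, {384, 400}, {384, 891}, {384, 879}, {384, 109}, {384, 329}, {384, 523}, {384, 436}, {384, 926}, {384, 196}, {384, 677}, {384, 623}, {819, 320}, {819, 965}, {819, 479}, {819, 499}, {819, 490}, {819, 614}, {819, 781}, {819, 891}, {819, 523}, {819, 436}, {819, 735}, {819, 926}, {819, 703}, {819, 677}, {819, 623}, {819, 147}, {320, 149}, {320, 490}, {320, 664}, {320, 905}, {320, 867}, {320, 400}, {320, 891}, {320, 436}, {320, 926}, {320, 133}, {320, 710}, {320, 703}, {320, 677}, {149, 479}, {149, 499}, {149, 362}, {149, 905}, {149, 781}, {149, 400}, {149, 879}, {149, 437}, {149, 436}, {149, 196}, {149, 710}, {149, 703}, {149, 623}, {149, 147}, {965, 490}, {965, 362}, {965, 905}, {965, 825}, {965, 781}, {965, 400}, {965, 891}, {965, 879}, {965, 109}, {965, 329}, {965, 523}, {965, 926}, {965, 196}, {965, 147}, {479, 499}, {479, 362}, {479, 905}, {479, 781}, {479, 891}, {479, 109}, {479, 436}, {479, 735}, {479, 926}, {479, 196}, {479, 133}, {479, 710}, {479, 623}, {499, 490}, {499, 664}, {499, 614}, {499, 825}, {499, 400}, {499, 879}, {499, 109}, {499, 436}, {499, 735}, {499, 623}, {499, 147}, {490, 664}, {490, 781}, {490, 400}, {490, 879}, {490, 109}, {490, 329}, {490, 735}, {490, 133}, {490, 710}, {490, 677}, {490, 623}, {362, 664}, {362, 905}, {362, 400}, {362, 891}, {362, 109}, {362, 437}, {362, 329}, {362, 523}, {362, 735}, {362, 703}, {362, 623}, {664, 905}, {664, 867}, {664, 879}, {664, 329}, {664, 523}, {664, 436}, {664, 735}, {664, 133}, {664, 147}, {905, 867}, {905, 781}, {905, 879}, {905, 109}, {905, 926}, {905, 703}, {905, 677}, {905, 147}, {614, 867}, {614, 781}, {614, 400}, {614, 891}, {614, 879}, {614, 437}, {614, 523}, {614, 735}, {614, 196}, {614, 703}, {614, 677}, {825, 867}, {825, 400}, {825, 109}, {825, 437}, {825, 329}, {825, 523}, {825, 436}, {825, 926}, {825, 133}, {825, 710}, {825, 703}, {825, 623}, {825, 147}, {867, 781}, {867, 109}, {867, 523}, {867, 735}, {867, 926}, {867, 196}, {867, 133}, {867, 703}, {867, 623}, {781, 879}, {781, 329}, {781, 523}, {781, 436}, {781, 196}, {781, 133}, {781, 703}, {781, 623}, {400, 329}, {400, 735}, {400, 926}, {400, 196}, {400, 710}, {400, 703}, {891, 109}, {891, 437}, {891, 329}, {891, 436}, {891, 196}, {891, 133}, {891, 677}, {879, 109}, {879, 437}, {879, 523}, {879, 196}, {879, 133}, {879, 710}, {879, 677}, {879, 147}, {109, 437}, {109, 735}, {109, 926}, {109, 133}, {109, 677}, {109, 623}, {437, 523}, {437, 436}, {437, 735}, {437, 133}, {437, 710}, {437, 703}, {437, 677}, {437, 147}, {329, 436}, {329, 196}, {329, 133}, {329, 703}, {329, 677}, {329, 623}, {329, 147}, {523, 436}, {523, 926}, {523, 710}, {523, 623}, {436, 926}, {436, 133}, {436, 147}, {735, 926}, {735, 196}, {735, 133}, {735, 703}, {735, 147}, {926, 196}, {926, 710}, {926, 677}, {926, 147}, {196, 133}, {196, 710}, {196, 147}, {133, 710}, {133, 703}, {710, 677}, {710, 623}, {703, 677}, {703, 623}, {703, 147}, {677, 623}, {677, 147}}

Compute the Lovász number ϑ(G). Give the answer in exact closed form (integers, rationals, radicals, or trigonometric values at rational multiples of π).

sqrt(37)

deg(965) = 18; N(965) = {161, 193, 508, 819, 490, 362, 905, 825, 781, 400, 891, 879, 109, 329, 523, 926, 196, 147}.
Vertex 193 has 18 neighbors: 518, 508, 858, 320, 149, 965, 499, 490, 905, 614, 825, 867, 781, 400, 891, 109, 437, 436.
Vertex 677 has 18 neighbors: 518, 858, 384, 819, 320, 490, 905, 614, 891, 879, 109, 437, 329, 926, 710, 703, 623, 147.
Vertex 781 has 18 neighbors: 518, 193, 819, 149, 965, 479, 490, 905, 614, 867, 879, 329, 523, 436, 196, 133, 703, 623.
deg(v) = 18 for all v (|V|=37); strongly regular (37,18,8,9).
The 3 distinct eigenvalues: [18.0, 2.5414, -3.5414].
Lovász (edge-transitive): ϑ = −37·(-sqrt(37)/2 - 1/2)/((18)−(-sqrt(37)/2 - 1/2)) = sqrt(37).
= 6.08276… (decimal).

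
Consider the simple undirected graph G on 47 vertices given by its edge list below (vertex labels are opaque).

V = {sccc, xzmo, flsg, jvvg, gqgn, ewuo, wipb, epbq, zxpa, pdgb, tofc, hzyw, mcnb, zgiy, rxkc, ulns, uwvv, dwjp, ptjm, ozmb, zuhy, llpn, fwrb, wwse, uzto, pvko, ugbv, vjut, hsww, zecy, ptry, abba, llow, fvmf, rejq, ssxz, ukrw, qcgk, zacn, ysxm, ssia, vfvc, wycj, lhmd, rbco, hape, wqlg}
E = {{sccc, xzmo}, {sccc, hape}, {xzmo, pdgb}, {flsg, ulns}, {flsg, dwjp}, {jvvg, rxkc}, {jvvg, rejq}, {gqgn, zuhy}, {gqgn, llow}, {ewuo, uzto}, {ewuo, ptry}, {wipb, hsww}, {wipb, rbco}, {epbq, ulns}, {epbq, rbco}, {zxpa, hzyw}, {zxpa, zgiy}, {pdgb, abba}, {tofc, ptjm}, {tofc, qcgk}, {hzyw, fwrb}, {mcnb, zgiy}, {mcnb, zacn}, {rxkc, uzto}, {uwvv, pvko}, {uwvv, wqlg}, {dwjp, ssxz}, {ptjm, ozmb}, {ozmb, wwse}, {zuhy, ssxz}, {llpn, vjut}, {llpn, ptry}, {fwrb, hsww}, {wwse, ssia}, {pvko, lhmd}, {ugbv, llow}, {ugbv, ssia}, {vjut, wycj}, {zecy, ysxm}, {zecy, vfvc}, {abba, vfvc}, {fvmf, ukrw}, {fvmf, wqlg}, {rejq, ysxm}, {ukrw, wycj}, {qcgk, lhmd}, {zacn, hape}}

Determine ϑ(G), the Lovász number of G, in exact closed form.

47*cos(pi/47)/(cos(pi/47) + 1)

deg(ptjm) = 2; N(ptjm) = {tofc, ozmb}.
N(fvmf) = {ukrw, wqlg}, |N(fvmf)| = 2.
deg(qcgk) = 2; N(qcgk) = {tofc, lhmd}.
deg(gqgn) = 2; N(gqgn) = {zuhy, llow}.
G on 47 vertices is 2-regular; a single 47-cycle (edge-transitive).
The 24 distinct eigenvalues: [2.0, 1.982155, 1.928938, 1.8413, 1.720803, 1.569599, 1.390385, 1.186359, 0.961164, 0.718816, 0.46364, 0.200191, -0.06683, -0.332659, -0.592551, -0.84187, -1.076165, -1.291256, -1.483304, -1.648883, -1.785038, -1.889338, -1.959923, -1.995534].
λ_max=2, λ_min=-2*cos(pi/47); ϑ = −47·λ_min/(λ_max−λ_min) = 47*cos(pi/47)/(cos(pi/47) + 1).
ϑ(G) ≈ 23.47373149.
Check 23 ≤ 47*cos(pi/47)/(cos(pi/47) + 1) ≤ 24: both strict.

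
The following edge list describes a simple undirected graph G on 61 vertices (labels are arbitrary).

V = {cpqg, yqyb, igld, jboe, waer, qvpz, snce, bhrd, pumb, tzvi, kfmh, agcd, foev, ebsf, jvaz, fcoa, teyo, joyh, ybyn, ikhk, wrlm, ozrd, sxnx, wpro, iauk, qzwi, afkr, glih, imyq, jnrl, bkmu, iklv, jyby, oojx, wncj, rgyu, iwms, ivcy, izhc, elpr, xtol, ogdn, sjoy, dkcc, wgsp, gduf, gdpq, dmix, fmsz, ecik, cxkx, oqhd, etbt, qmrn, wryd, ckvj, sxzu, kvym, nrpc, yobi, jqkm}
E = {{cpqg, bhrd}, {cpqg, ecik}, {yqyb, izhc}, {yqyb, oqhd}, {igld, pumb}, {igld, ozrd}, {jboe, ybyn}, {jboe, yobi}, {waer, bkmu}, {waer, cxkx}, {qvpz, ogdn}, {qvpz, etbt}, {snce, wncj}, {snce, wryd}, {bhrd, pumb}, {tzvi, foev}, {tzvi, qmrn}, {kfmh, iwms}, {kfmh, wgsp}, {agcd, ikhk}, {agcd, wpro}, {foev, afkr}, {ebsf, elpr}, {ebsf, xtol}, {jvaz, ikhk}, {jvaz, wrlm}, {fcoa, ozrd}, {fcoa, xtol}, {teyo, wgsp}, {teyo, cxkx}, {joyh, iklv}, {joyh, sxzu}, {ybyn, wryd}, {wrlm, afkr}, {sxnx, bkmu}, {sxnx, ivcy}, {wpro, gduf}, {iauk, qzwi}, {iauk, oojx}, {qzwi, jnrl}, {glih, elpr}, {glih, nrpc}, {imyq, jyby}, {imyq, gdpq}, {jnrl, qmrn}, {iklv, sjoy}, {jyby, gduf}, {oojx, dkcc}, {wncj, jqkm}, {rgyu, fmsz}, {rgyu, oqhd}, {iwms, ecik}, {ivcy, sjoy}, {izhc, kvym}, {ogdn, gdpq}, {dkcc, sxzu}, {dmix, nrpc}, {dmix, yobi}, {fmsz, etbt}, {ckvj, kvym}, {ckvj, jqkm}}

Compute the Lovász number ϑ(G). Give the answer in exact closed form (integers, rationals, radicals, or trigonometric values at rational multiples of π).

Vertex iklv has 2 neighbors: joyh, sjoy.
deg(gdpq) = 2; N(gdpq) = {imyq, ogdn}.
Vertex ogdn has 2 neighbors: qvpz, gdpq.
Vertex ybyn has 2 neighbors: jboe, wryd.
61-vertex 2-regular graph: a single 61-cycle (edge-transitive).
spec(A) ≈ [2.0, 1.9894, 1.957711, 1.905271, 1.832634, 1.74057, 1.630057, 1.502264, 1.358547, 1.200429, 1.029586, 0.847829, 0.657085, 0.459375, 0.256797, 0.051496, -0.154351, -0.358562, -0.558971, -0.753456, -0.939953, -1.116487, -1.281186, -1.432304, -1.56824, -1.687551, -1.788974, -1.871434, -1.934055, -1.976176, -1.997348] (distinct, 6 d.p.).
Lovász (edge-transitive): ϑ = −61·(-2*cos(pi/61))/((2)−(-2*cos(pi/61))) = 61*cos(pi/61)/(cos(pi/61) + 1).
Numerically 30.47977.
Lovász sandwich 30 ≤ 61*cos(pi/61)/(cos(pi/61) + 1) ≤ 31: both strict.

61*cos(pi/61)/(cos(pi/61) + 1)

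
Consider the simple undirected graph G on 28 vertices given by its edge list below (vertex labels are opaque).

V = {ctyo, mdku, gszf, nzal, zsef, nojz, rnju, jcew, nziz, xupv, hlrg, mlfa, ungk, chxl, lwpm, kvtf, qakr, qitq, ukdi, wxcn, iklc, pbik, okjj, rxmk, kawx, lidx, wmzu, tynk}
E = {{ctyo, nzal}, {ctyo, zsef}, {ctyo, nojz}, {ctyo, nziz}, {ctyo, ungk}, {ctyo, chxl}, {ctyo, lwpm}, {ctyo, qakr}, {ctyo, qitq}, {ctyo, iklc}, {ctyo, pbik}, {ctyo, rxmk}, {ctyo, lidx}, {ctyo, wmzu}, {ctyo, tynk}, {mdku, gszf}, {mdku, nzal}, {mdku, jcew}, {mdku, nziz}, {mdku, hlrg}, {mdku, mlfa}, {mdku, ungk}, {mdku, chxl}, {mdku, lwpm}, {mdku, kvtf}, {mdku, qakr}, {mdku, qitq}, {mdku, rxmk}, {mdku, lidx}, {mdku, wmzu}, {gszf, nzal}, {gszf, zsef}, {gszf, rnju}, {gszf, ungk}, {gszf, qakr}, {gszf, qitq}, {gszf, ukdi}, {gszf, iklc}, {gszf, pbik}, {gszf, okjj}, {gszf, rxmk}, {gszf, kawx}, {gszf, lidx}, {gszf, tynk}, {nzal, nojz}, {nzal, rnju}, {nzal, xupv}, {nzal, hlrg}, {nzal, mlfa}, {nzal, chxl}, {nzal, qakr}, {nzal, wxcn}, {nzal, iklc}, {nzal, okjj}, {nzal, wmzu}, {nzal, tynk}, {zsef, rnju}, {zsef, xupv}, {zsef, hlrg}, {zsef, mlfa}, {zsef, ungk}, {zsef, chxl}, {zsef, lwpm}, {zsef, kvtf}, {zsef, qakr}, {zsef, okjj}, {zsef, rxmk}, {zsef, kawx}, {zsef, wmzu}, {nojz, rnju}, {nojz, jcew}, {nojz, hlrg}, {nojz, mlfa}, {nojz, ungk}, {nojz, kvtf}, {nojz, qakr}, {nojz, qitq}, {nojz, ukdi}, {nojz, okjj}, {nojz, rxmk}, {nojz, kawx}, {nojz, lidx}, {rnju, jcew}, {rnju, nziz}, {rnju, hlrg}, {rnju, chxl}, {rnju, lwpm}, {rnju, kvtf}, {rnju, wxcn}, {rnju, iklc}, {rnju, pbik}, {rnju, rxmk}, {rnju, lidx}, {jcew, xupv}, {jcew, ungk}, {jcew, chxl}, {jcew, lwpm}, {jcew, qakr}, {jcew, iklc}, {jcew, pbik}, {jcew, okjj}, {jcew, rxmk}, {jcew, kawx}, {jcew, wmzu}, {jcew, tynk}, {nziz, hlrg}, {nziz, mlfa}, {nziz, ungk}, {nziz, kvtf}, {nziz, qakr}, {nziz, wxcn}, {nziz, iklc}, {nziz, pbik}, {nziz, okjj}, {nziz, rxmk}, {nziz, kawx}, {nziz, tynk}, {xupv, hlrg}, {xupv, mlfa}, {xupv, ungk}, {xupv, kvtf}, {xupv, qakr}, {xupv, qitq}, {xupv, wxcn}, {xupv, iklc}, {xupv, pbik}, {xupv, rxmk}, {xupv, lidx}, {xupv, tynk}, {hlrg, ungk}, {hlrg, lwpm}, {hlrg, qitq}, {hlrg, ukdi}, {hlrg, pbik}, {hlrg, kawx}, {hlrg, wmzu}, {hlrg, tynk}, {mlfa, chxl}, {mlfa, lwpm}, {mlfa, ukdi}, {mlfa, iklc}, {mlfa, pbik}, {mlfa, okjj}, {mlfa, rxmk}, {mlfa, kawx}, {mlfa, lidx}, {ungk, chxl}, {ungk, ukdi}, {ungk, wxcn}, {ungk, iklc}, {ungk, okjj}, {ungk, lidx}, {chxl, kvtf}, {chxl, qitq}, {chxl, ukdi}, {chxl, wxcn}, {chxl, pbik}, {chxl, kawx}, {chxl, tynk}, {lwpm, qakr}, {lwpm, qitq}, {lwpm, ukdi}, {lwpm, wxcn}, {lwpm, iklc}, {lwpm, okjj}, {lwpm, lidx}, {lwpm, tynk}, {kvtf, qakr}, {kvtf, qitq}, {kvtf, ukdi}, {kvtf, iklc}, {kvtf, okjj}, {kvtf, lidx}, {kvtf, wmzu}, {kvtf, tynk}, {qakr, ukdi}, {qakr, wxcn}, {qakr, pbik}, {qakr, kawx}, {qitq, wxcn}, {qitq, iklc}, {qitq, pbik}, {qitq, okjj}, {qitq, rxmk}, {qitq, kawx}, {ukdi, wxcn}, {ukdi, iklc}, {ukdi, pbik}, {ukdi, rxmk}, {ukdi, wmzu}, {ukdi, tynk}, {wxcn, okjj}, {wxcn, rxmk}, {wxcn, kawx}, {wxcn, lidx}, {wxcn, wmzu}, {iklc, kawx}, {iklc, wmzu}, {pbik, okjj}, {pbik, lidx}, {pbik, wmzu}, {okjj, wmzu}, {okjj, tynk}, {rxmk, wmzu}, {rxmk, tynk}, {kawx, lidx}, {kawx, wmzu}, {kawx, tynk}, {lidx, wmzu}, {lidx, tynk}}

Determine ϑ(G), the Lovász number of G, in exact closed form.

7

Vertex nojz has 15 neighbors: ctyo, nzal, rnju, jcew, hlrg, mlfa, ungk, kvtf, qakr, qitq, ukdi, okjj, rxmk, kawx, lidx.
deg(ctyo) = 15; N(ctyo) = {nzal, zsef, nojz, nziz, ungk, chxl, lwpm, qakr, qitq, iklc, pbik, rxmk, lidx, wmzu, tynk}.
Vertex zsef has 15 neighbors: ctyo, gszf, rnju, xupv, hlrg, mlfa, ungk, chxl, lwpm, kvtf, qakr, okjj, rxmk, kawx, wmzu.
deg(kvtf) = 15; N(kvtf) = {mdku, zsef, nojz, rnju, nziz, xupv, chxl, qakr, qitq, ukdi, iklc, okjj, lidx, wmzu, tynk}.
15-regular, N=28; Kneser-type, 2-subsets of [8].
Distinct eigenvalues (to 4 d.p.): [15.0, 1.0, -5.0].
Lovász (edge-transitive): ϑ = −28·(-5)/((15)−(-5)) = 7.
≈ 7.00000 (to 5 d.p.).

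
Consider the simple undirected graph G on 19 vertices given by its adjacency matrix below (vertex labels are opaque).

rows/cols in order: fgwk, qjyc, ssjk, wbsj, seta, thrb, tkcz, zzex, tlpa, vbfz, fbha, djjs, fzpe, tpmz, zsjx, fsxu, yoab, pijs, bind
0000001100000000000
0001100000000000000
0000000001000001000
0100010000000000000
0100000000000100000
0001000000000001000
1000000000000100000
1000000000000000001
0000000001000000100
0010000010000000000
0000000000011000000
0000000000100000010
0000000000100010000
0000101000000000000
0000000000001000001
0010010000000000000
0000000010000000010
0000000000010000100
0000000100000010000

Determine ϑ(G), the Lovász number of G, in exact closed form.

Vertex qjyc has 2 neighbors: wbsj, seta.
N(yoab) = {tlpa, pijs}, |N(yoab)| = 2.
N(fbha) = {djjs, fzpe}, |N(fbha)| = 2.
deg(tlpa) = 2; N(tlpa) = {vbfz, yoab}.
G on 19 vertices is 2-regular; connected 2-regular on 19 ⇒ C_{19}.
Distinct eigenvalues (to 3 d.p.): [2.0, 1.892, 1.578, 1.094, 0.491, -0.165, -0.803, -1.355, -1.759, -1.973].
ϑ = −N·λ_min/(λ_max−λ_min) = −19·(-2*cos(pi/19))/(2−(-2*cos(pi/19))) = 19*cos(pi/19)/(cos(pi/19) + 1).
≈ 9.4348 (to 4 d.p.).
Check 9 ≤ 19*cos(pi/19)/(cos(pi/19) + 1) ≤ 10: both strict.

19*cos(pi/19)/(cos(pi/19) + 1)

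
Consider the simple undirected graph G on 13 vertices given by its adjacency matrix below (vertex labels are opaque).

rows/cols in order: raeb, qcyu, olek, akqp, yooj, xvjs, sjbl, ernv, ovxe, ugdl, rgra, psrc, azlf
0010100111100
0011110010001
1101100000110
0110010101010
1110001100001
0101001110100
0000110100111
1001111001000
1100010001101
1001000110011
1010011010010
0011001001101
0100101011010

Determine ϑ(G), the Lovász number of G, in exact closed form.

Vertex rgra has 6 neighbors: raeb, olek, xvjs, sjbl, ovxe, psrc.
deg(ugdl) = 6; N(ugdl) = {raeb, akqp, ernv, ovxe, psrc, azlf}.
Vertex psrc has 6 neighbors: olek, akqp, sjbl, ugdl, rgra, azlf.
deg(sjbl) = 6; N(sjbl) = {yooj, xvjs, ernv, rgra, psrc, azlf}.
deg(v) = 6 for all v (|V|=13); SR(13,6,2,3) — a Paley graph.
A has 3 distinct eigenvalues ≈ [6.0, 1.302776, -2.302776].
λ_max=6, λ_min=-sqrt(13)/2 - 1/2; ϑ = −13·λ_min/(λ_max−λ_min) = sqrt(13).
ϑ(G) ≈ 3.60555128.

sqrt(13)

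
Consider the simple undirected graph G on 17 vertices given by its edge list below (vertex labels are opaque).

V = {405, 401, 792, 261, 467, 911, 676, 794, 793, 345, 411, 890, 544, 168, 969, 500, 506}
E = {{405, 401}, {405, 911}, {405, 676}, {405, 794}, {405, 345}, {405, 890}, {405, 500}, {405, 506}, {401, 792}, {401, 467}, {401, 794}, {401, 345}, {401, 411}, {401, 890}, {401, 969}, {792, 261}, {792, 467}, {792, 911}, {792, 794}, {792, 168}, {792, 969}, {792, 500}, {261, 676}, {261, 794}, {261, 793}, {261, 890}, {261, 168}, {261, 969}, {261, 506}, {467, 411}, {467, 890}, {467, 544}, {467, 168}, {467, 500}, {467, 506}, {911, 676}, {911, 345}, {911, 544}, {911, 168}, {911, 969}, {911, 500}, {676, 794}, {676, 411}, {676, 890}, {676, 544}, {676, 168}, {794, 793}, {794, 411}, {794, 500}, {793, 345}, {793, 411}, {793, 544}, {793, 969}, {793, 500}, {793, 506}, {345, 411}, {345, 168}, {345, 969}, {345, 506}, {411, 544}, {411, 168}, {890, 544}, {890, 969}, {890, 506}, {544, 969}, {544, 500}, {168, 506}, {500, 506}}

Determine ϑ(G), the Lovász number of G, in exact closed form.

sqrt(17)

N(345) = {405, 401, 911, 793, 411, 168, 969, 506}, |N(345)| = 8.
N(411) = {401, 467, 676, 794, 793, 345, 544, 168}, |N(411)| = 8.
deg(911) = 8; N(911) = {405, 792, 676, 345, 544, 168, 969, 500}.
N(467) = {401, 792, 411, 890, 544, 168, 500, 506}, |N(467)| = 8.
Every vertex has degree 8 (N=17); strongly regular (17,8,3,4).
Distinct eigenvalues (to 3 d.p.): [8.0, 1.562, -2.562].
λ_max=8, λ_min=-sqrt(17)/2 - 1/2; ϑ = −17·λ_min/(λ_max−λ_min) = sqrt(17).
≈ 4.123106 (to 6 d.p.).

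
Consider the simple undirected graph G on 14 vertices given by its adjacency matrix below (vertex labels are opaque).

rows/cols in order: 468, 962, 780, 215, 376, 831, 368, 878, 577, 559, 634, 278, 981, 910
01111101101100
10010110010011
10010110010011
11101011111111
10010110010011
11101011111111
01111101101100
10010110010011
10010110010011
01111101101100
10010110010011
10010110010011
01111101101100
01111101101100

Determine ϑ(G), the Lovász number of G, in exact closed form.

7

N(878) = {468, 215, 831, 368, 559, 981, 910}, |N(878)| = 7.
Vertex 634 has 7 neighbors: 468, 215, 831, 368, 559, 981, 910.
Vertex 368 has 9 neighbors: 962, 780, 215, 376, 831, 878, 577, 634, 278.
N(215) = {468, 962, 780, 376, 368, 878, 577, 559, 634, 278, 981, 910}, |N(215)| = 12.
Complete 3-partite, parts [7, 5, 2]: perfect, ϑ = α = 7.
ϑ(G) ≈ 7.00000.
Sandwich: α(G)=7 ≤ ϑ(G)=7 ≤ χ(Ḡ)=7 (collapsed).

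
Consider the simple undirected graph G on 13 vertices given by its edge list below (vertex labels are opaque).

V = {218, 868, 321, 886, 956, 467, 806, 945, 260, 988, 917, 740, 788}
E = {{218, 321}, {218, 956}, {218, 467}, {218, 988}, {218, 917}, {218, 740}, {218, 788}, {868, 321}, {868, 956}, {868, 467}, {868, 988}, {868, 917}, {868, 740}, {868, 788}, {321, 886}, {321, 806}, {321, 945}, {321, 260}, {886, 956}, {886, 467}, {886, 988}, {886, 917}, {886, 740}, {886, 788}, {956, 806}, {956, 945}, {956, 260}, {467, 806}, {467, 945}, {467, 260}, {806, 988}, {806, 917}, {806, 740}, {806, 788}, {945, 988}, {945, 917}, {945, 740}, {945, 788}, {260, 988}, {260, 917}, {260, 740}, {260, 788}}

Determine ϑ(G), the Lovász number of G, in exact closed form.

Vertex 740 has 6 neighbors: 218, 868, 886, 806, 945, 260.
N(788) = {218, 868, 886, 806, 945, 260}, |N(788)| = 6.
deg(321) = 6; N(321) = {218, 868, 886, 806, 945, 260}.
N(868) = {321, 956, 467, 988, 917, 740, 788}, |N(868)| = 7.
2 parts of sizes [7, 6]; α(G) = 7 = ϑ (perfect).
ϑ(G) ≈ 7.00000000.
Sandwich: α(G)=7 ≤ ϑ(G)=7 ≤ χ(Ḡ)=7 (collapsed).

7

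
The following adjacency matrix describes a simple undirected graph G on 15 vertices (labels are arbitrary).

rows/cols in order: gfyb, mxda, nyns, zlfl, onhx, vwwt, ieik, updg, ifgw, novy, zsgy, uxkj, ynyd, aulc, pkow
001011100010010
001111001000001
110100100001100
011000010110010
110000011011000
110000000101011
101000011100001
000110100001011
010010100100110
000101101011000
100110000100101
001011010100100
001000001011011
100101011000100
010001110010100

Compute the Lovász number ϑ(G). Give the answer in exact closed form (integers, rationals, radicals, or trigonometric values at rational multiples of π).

deg(gfyb) = 6; N(gfyb) = {nyns, onhx, vwwt, ieik, zsgy, aulc}.
N(novy) = {zlfl, vwwt, ieik, ifgw, zsgy, uxkj}, |N(novy)| = 6.
deg(onhx) = 6; N(onhx) = {gfyb, mxda, updg, ifgw, zsgy, uxkj}.
Vertex zlfl has 6 neighbors: mxda, nyns, updg, novy, zsgy, aulc.
Every vertex has degree 6 (N=15); this is K(6,2), the Kneser graph.
Distinct eigenvalues (to 6 d.p.): [6.0, 1.0, -3.0].
Lovász: ϑ = −15(-3)/(6+-1*(-3)) = 5.
≈ 5.00000000 (to 8 d.p.).

5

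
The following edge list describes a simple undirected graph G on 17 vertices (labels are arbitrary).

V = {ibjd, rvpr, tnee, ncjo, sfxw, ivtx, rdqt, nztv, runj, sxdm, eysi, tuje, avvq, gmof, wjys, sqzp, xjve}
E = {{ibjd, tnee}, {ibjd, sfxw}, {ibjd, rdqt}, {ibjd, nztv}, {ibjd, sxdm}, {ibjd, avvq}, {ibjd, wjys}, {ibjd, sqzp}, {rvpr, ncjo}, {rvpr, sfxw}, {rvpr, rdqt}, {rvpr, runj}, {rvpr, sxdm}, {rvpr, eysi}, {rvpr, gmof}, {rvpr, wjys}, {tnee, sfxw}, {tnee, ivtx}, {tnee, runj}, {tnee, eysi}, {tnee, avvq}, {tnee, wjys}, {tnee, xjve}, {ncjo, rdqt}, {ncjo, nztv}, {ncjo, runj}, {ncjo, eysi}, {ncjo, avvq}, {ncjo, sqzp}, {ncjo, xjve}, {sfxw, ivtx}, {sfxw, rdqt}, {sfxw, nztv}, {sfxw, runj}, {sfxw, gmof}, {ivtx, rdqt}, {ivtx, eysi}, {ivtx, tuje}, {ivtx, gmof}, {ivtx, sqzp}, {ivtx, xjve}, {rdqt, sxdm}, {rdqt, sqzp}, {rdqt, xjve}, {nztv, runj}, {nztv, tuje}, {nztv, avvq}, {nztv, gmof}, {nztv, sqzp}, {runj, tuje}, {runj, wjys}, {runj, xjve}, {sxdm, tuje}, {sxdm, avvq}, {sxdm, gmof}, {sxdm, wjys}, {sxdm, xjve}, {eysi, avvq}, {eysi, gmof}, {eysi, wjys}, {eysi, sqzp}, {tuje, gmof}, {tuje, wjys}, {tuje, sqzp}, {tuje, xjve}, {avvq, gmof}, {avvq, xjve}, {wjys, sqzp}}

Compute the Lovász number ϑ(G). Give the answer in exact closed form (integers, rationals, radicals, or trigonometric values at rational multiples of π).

N(sfxw) = {ibjd, rvpr, tnee, ivtx, rdqt, nztv, runj, gmof}, |N(sfxw)| = 8.
Vertex rvpr has 8 neighbors: ncjo, sfxw, rdqt, runj, sxdm, eysi, gmof, wjys.
Vertex rdqt has 8 neighbors: ibjd, rvpr, ncjo, sfxw, ivtx, sxdm, sqzp, xjve.
N(ibjd) = {tnee, sfxw, rdqt, nztv, sxdm, avvq, wjys, sqzp}, |N(ibjd)| = 8.
Regular of degree 8 on 17 vertices: SR(17,8,3,4) — a Paley graph.
Distinct eigenvalues (to 5 d.p.): [8.0, 1.56155, -2.56155].
With N=17: ϑ(G) = 17·(-(-sqrt(17)/2 - 1/2))/(8−(-sqrt(17)/2 - 1/2)) = sqrt(17).
ϑ(G) ≈ 4.12311.

sqrt(17)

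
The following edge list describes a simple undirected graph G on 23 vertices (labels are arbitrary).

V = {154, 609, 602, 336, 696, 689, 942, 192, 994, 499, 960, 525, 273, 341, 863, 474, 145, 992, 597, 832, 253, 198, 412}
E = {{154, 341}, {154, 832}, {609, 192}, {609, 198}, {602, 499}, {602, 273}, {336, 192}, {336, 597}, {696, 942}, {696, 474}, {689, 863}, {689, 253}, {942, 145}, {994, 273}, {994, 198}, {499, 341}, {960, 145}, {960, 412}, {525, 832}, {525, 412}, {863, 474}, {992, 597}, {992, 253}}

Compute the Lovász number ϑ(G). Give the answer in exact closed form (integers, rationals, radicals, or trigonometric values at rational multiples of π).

23*cos(pi/23)/(cos(pi/23) + 1)

N(696) = {942, 474}, |N(696)| = 2.
deg(499) = 2; N(499) = {602, 341}.
N(609) = {192, 198}, |N(609)| = 2.
N(597) = {336, 992}, |N(597)| = 2.
23-vertex 2-regular graph: the odd cycle C_{23}.
A has 12 distinct eigenvalues ≈ [2.0, 1.9258, 1.7088, 1.3651, 0.9201, 0.4069, -0.1365, -0.6698, -1.1534, -1.5514, -1.8344, -1.9814].
λ_max=2, λ_min=-2*cos(pi/23); ϑ = −23·λ_min/(λ_max−λ_min) = 23*cos(pi/23)/(cos(pi/23) + 1).
= 11.446194… (decimal).
11 ≤ 23*cos(pi/23)/(cos(pi/23) + 1) ≤ 12: both strict.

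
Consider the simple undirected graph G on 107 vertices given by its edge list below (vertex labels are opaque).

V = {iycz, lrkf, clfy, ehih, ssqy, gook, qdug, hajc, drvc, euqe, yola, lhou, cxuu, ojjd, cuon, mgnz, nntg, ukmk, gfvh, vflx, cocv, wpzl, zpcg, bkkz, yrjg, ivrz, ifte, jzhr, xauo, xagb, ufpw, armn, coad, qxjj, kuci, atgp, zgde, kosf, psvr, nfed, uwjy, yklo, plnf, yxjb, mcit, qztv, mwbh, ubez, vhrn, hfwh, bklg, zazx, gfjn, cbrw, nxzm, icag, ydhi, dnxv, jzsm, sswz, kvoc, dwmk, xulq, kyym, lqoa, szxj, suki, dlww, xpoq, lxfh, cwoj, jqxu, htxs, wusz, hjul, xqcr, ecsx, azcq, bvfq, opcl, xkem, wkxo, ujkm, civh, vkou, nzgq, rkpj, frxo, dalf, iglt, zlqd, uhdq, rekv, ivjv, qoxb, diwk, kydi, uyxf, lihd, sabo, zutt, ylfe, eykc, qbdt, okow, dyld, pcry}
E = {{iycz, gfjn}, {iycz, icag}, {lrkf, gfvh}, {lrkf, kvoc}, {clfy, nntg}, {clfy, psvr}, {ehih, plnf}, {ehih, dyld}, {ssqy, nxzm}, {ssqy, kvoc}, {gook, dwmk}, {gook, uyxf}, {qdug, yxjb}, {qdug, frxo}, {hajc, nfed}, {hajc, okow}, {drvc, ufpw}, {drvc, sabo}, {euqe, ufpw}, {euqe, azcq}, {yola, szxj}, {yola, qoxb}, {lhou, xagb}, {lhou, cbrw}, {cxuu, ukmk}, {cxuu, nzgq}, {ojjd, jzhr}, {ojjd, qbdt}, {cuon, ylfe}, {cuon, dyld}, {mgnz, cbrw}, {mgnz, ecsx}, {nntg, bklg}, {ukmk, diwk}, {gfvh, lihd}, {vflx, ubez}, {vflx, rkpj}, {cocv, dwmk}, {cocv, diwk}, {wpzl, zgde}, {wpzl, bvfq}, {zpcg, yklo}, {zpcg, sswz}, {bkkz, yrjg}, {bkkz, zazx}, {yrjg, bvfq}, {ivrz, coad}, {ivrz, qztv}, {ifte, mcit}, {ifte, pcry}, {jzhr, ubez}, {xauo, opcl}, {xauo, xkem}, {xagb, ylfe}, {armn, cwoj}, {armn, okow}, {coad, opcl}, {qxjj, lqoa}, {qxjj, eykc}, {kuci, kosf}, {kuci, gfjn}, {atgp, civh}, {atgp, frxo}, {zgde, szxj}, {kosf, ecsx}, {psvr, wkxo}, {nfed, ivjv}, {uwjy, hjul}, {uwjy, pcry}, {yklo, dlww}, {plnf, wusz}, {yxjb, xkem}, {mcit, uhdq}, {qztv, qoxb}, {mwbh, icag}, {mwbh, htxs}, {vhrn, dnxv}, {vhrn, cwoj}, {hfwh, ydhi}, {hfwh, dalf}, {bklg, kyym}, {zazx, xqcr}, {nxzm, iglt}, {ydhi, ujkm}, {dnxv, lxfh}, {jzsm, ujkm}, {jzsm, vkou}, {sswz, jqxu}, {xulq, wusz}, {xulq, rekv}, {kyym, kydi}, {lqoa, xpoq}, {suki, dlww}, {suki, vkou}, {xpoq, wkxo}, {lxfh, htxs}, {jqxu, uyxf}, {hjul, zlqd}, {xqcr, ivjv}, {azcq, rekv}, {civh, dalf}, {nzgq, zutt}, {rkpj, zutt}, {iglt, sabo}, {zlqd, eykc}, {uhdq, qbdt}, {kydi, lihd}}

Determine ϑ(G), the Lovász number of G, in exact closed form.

Vertex mgnz has 2 neighbors: cbrw, ecsx.
N(yrjg) = {bkkz, bvfq}, |N(yrjg)| = 2.
Vertex dlww has 2 neighbors: yklo, suki.
Vertex wusz has 2 neighbors: plnf, xulq.
Every vertex has degree 2 (N=107); a single 107-cycle (edge-transitive).
A has 54 distinct eigenvalues ≈ [2.0, 1.9966, 1.9862, 1.969, 1.9451, 1.9144, 1.8771, 1.8334, 1.7833, 1.7271, 1.665, 1.5971, 1.5237, 1.445, 1.3614, 1.273, 1.1803, 1.0835, 0.983, 0.8791, 0.7721, 0.6625, 0.5506, 0.4369, 0.3216, 0.2052, 0.0881, -0.0294, -0.1467, -0.2635, -0.3794, -0.494, -0.6069, -0.7176, -0.826, -0.9314, -1.0337, -1.1324, -1.2272, -1.3178, -1.4038, -1.485, -1.561, -1.6317, -1.6968, -1.756, -1.8092, -1.8561, -1.8966, -1.9306, -1.9579, -1.9785, -1.9922, -1.9991].
λ_max=2, λ_min=-2*cos(pi/107); ϑ = −107·λ_min/(λ_max−λ_min) = 107*cos(pi/107)/(cos(pi/107) + 1).
ϑ(G) ≈ 53.48847.
Sandwich: α(G)=53 ≤ ϑ(G)=107*cos(pi/107)/(cos(pi/107) + 1) ≤ χ(Ḡ)=54 (both strict).

107*cos(pi/107)/(cos(pi/107) + 1)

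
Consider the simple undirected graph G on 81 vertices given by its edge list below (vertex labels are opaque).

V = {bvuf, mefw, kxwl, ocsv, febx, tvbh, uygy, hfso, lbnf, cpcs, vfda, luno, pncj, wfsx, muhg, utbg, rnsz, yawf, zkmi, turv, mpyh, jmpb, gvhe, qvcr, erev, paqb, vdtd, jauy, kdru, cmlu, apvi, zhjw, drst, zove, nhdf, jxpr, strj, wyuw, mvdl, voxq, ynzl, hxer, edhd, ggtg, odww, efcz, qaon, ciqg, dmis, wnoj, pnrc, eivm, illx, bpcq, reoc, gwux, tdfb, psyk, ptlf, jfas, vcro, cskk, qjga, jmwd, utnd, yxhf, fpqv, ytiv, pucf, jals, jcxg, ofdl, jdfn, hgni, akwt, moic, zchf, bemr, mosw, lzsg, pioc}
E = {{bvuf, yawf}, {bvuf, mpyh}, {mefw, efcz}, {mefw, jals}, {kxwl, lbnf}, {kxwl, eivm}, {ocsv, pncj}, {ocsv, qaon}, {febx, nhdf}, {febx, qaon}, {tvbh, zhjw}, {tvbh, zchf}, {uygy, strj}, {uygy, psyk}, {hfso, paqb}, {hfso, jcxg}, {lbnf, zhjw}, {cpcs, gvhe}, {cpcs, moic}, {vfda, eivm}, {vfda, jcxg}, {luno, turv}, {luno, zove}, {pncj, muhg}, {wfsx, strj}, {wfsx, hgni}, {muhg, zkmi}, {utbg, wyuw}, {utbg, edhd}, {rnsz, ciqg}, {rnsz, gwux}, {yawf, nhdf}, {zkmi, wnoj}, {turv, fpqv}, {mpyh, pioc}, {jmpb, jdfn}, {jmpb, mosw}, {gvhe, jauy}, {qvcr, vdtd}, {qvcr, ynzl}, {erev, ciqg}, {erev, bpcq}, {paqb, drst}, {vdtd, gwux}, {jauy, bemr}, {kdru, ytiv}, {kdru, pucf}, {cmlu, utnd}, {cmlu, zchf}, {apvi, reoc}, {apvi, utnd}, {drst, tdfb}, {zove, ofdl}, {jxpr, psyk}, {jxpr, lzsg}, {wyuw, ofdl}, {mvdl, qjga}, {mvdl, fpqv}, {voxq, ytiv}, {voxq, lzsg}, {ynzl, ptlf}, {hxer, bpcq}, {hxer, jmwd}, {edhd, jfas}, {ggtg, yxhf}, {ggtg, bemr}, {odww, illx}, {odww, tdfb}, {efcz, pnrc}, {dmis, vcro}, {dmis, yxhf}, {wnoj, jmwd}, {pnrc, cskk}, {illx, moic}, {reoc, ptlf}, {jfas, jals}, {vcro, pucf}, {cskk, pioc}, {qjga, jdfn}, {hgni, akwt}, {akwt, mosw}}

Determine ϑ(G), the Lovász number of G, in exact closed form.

81*cos(pi/81)/(cos(pi/81) + 1)

Vertex apvi has 2 neighbors: reoc, utnd.
N(jals) = {mefw, jfas}, |N(jals)| = 2.
Vertex yawf has 2 neighbors: bvuf, nhdf.
Vertex ytiv has 2 neighbors: kdru, voxq.
Every vertex has degree 2 (N=81); connected 2-regular on 81 ⇒ C_{81}.
Distinct eigenvalues (to 3 d.p.): [2.0, 1.994, 1.976, 1.946, 1.904, 1.851, 1.787, 1.712, 1.627, 1.532, 1.428, 1.315, 1.194, 1.066, 0.932, 0.792, 0.647, 0.499, 0.347, 0.194, 0.039, -0.116, -0.271, -0.423, -0.574, -0.72, -0.863, -1.0, -1.131, -1.256, -1.372, -1.481, -1.581, -1.671, -1.751, -1.821, -1.879, -1.927, -1.963, -1.986, -1.998].
With N=81: ϑ(G) = 81·(-(-1)*2*cos(pi/81))/(2−(-2*cos(pi/81))) = 81*cos(pi/81)/(cos(pi/81) + 1).
Numerically 40.484765310.
Sandwich: α(G)=40 ≤ ϑ(G)=81*cos(pi/81)/(cos(pi/81) + 1) ≤ χ(Ḡ)=41 (both strict).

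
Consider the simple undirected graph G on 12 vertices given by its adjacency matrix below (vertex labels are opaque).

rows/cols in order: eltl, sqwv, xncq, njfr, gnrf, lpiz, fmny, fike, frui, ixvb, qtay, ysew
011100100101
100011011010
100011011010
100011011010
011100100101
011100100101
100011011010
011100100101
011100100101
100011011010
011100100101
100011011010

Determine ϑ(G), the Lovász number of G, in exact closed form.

6

N(fmny) = {eltl, gnrf, lpiz, fike, frui, qtay}, |N(fmny)| = 6.
N(xncq) = {eltl, gnrf, lpiz, fike, frui, qtay}, |N(xncq)| = 6.
deg(qtay) = 6; N(qtay) = {sqwv, xncq, njfr, fmny, ixvb, ysew}.
Vertex fike has 6 neighbors: sqwv, xncq, njfr, fmny, ixvb, ysew.
Complete multipartite on [6, 6]: sandwich collapses at ϑ=6.
ϑ(G) ≈ 6.000000.
Sandwich: α(G)=6 ≤ ϑ(G)=6 ≤ χ(Ḡ)=6 (collapsed).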